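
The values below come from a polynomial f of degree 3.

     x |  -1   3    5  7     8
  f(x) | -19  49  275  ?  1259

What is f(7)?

821

The 4 known points determine the degree-3 polynomial uniquely.
Write f(x) = ax^3 + bx^2 + cx + d. Substituting each data point gives a linear system:
  -a + b - c + d = -19
  27a + 9b + 3c + d = 49
  125a + 25b + 5c + d = 275
  512a + 64b + 8c + d = 1259
Solving the system yields a = 3, b = -5, c = 6, d = -5.
So f(x) = 3x^3 - 5x^2 + 6x - 5.
Then f(7) = 821.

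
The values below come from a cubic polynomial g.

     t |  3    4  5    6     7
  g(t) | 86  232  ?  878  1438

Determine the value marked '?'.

On equispaced nodes a degree-3 polynomial has vanishing fourth forward difference, so
  g(3) - 4·g(4) + 6·g(5) - 4·g(6) + g(7) = 0.
Substituting the known values and solving for g(5):
  6·g(5) = 2916
  g(5) = 486.

486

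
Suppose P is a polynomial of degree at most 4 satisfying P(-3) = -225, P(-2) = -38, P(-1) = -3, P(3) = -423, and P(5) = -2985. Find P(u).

Write P(u) = au^4 + bu^3 + cu^2 + du + e. Substituting each data point gives a linear system:
  81a - 27b + 9c - 3d + e = -225
  16a - 8b + 4c - 2d + e = -38
  a - b + c - d + e = -3
  81a + 27b + 9c + 3d + e = -423
  625a + 125b + 25c + 5d + e = -2985
Solving the system yields a = -4, b = -4, c = 0, d = 3, e = 0.
So P(u) = -4u^4 - 4u^3 + 3u.
Check: P(-3) = -225. ✓

P(u) = -4u^4 - 4u^3 + 3u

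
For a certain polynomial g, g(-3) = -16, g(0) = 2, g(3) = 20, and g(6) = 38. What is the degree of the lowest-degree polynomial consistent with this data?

1

Forward differences of the values at u = -3, 0, 3, 6:
  g  : -16  2  20  38
  Δ  : 18  18  18
  Δ^2: 0  0
  Δ^3: 0
The first differences are constant (18) and nonzero, while all higher differences vanish, so the minimal degree is 1.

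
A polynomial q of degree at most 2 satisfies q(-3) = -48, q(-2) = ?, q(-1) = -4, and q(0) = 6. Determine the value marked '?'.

On equispaced nodes a degree-2 polynomial has vanishing third forward difference, so
  - q(-3) + 3·q(-2) - 3·q(-1) + q(0) = 0.
Substituting the known values and solving for q(-2):
  3·q(-2) = -66
  q(-2) = -22.

-22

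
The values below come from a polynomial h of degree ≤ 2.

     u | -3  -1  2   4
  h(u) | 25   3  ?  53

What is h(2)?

15

The 3 known points determine the degree-2 polynomial uniquely.
Write h(u) = au^2 + bu + c. Substituting each data point gives a linear system:
  9a - 3b + c = 25
  a - b + c = 3
  16a + 4b + c = 53
Solving the system yields a = 3, b = 1, c = 1.
So h(u) = 3u² + u + 1.
Then h(2) = 15.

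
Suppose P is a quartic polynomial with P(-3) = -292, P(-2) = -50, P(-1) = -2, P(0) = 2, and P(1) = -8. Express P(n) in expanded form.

P(n) = -5n^4 - 5n^3 - 2n^2 + 2n + 2

Write P(n) = an^4 + bn^3 + cn^2 + dn + e. Substituting each data point gives a linear system:
  81a - 27b + 9c - 3d + e = -292
  16a - 8b + 4c - 2d + e = -50
  a - b + c - d + e = -2
  e = 2
  a + b + c + d + e = -8
Solving the system yields a = -5, b = -5, c = -2, d = 2, e = 2.
So P(n) = -5n^4 - 5n^3 - 2n^2 + 2n + 2.
Check: P(-1) = -2. ✓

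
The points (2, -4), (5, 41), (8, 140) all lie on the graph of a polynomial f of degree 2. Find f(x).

f(x) = 3x^2 - 6x - 4

Using the Lagrange interpolation formula with nodes 2, 5, 8:
  L_0(x) = (x - 5)(x - 8) / 18
  L_1(x) = (x - 2)(x - 8) / -9
  L_2(x) = (x - 2)(x - 5) / 18
Then f(x) = -4·L_0(x) + 41·L_1(x) + 140·L_2(x).
Expanding and collecting terms gives f(x) = 3x^2 - 6x - 4.
Check: f(2) = -4. ✓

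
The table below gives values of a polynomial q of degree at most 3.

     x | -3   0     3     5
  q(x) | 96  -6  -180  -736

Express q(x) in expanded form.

q(x) = -5x^3 - 4x^2 - x - 6

Write q(x) = ax^3 + bx^2 + cx + d. Substituting each data point gives a linear system:
  -27a + 9b - 3c + d = 96
  d = -6
  27a + 9b + 3c + d = -180
  125a + 25b + 5c + d = -736
Solving the system yields a = -5, b = -4, c = -1, d = -6.
So q(x) = -5x^3 - 4x^2 - x - 6.
Check: q(-3) = 96. ✓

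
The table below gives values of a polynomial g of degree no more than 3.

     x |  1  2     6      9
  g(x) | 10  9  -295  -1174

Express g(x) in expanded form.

Using the Lagrange interpolation formula with nodes 1, 2, 6, 9:
  L_0(x) = (x - 2)(x - 6)(x - 9) / -40
  L_1(x) = (x - 1)(x - 6)(x - 9) / 28
  L_2(x) = (x - 1)(x - 2)(x - 9) / -60
  L_3(x) = (x - 1)(x - 2)(x - 6) / 168
Then g(x) = 10·L_0(x) + 9·L_1(x) - 295·L_2(x) - 1174·L_3(x).
Expanding and collecting terms gives g(x) = -2x^3 + 3x^2 + 4x + 5.
Check: g(2) = 9. ✓

g(x) = -2x^3 + 3x^2 + 4x + 5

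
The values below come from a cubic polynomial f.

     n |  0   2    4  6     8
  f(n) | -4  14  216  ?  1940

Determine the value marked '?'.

The 4 known points determine the degree-3 polynomial uniquely.
Write f(n) = an^3 + bn^2 + cn + d. Substituting each data point gives a linear system:
  d = -4
  8a + 4b + 2c + d = 14
  64a + 16b + 4c + d = 216
  512a + 64b + 8c + d = 1940
Solving the system yields a = 4, b = -1, c = -5, d = -4.
So f(n) = 4n^3 - n^2 - 5n - 4.
Then f(6) = 794.

794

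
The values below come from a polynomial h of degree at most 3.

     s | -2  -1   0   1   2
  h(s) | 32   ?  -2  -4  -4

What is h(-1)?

8

On equispaced nodes a degree-3 polynomial has vanishing fourth forward difference, so
  h(-2) - 4·h(-1) + 6·h(0) - 4·h(1) + h(2) = 0.
Substituting the known values and solving for h(-1):
  -4·h(-1) = -32
  h(-1) = 8.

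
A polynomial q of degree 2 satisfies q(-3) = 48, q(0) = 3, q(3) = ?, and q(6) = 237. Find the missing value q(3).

66

The 3 known points determine the degree-2 polynomial uniquely.
Write q(x) = ax^2 + bx + c. Substituting each data point gives a linear system:
  9a - 3b + c = 48
  c = 3
  36a + 6b + c = 237
Solving the system yields a = 6, b = 3, c = 3.
So q(x) = 6x^2 + 3x + 3.
Then q(3) = 66.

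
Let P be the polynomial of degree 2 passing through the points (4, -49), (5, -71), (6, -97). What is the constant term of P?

Write P(s) = as^2 + bs + c. Substituting each data point gives a linear system:
  16a + 4b + c = -49
  25a + 5b + c = -71
  36a + 6b + c = -97
Solving the system yields a = -2, b = -4, c = -1.
So P(s) = -2s² - 4s - 1.
The constant term is -1.

-1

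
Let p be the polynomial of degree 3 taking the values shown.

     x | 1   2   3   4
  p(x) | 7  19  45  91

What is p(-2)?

-5

Forward differences of the values at x = 1, 2, 3, 4:
  p  : 7  19  45  91
  Δ  : 12  26  46
  Δ^2: 14  20
  Δ^3: 6
The third differences are constant, confirming degree 3.
Interpolating (Newton forward form) and evaluating at x = -2 gives p(-2) = -5.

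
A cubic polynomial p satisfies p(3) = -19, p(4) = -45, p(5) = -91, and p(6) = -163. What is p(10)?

-831

Write p(u) = au^3 + bu^2 + cu + d. Substituting each data point gives a linear system:
  27a + 9b + 3c + d = -19
  64a + 16b + 4c + d = -45
  125a + 25b + 5c + d = -91
  216a + 36b + 6c + d = -163
Solving the system yields a = -1, b = 2, c = -3, d = -1.
So p(u) = -u³ + 2u² - 3u - 1.
Then p(10) = -831.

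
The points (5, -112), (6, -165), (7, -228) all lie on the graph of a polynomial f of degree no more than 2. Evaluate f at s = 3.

-36

Write f(s) = as^2 + bs + c. Substituting each data point gives a linear system:
  25a + 5b + c = -112
  36a + 6b + c = -165
  49a + 7b + c = -228
Solving the system yields a = -5, b = 2, c = 3.
So f(s) = -5s^2 + 2s + 3.
Then f(3) = -36.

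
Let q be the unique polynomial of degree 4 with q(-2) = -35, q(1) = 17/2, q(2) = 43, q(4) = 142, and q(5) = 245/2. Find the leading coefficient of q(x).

Write q(x) = ax^4 + bx^3 + cx^2 + dx + e. Substituting each data point gives a linear system:
  16a - 8b + 4c - 2d + e = -35
  a + b + c + d + e = 17/2
  16a + 8b + 4c + 2d + e = 43
  256a + 64b + 16c + 4d + e = 142
  625a + 125b + 25c + 5d + e = 245/2
Solving the system yields a = -1, b = 5, c = 5, d = -1/2, e = 0.
So q(x) = -x^4 + 5x^3 + 5x^2 - (1/2)x.
The leading coefficient is -1.

-1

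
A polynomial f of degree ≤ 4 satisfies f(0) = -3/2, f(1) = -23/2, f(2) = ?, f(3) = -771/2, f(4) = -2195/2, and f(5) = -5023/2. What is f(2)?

The 5 known points determine the degree-4 polynomial uniquely.
Write f(n) = an^4 + bn^3 + cn^2 + dn + e. Substituting each data point gives a linear system:
  e = -3/2
  a + b + c + d + e = -23/2
  81a + 27b + 9c + 3d + e = -771/2
  256a + 64b + 16c + 4d + e = -2195/2
  625a + 125b + 25c + 5d + e = -5023/2
Solving the system yields a = -3, b = -5, c = 0, d = -2, e = -3/2.
So f(n) = -3n^4 - 5n^3 - 2n - 3/2.
Then f(2) = -187/2.

-187/2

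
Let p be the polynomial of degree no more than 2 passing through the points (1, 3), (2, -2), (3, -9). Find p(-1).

Forward differences of the values at s = 1, 2, 3:
  p  : 3  -2  -9
  Δ  : -5  -7
  Δ^2: -2
The second differences are constant, confirming degree 2.
Interpolating (Newton forward form) and evaluating at s = -1 gives p(-1) = 7.

7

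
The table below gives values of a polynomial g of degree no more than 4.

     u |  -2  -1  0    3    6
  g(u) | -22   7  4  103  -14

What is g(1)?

Write g(u) = au^4 + bu^3 + cu^2 + du + e. Substituting each data point gives a linear system:
  16a - 8b + 4c - 2d + e = -22
  a - b + c - d + e = 7
  e = 4
  81a + 27b + 9c + 3d + e = 103
  1296a + 216b + 36c + 6d + e = -14
Solving the system yields a = -1, b = 5, c = 6, d = -3, e = 4.
So g(u) = -u⁴ + 5u³ + 6u² - 3u + 4.
Then g(1) = 11.

11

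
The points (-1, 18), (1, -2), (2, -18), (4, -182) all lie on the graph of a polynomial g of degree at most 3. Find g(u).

Write g(u) = au^3 + bu^2 + cu + d. Substituting each data point gives a linear system:
  -a + b - c + d = 18
  a + b + c + d = -2
  8a + 4b + 2c + d = -18
  64a + 16b + 4c + d = -182
Solving the system yields a = -4, b = 6, c = -6, d = 2.
So g(u) = -4u^3 + 6u^2 - 6u + 2.
Check: g(1) = -2. ✓

g(u) = -4u^3 + 6u^2 - 6u + 2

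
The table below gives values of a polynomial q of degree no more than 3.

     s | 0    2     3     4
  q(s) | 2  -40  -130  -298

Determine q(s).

q(s) = -4s^3 - 3s^2 + s + 2

Write q(s) = as^3 + bs^2 + cs + d. Substituting each data point gives a linear system:
  d = 2
  8a + 4b + 2c + d = -40
  27a + 9b + 3c + d = -130
  64a + 16b + 4c + d = -298
Solving the system yields a = -4, b = -3, c = 1, d = 2.
So q(s) = -4s^3 - 3s^2 + s + 2.
Check: q(0) = 2. ✓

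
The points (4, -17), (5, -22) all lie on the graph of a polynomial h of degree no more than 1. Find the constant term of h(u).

3

Write h(u) = au + b. Substituting each data point gives a linear system:
  4a + b = -17
  5a + b = -22
Solving the system yields a = -5, b = 3.
So h(u) = -5u + 3.
The constant term is 3.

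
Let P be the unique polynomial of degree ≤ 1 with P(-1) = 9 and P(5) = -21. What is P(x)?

P(x) = -5x + 4

Write P(x) = ax + b. Substituting each data point gives a linear system:
  -a + b = 9
  5a + b = -21
Solving the system yields a = -5, b = 4.
So P(x) = -5x + 4.
Check: P(5) = -21. ✓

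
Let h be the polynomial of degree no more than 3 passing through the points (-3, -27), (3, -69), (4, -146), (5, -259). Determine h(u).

Write h(u) = au^3 + bu^2 + cu + d. Substituting each data point gives a linear system:
  -27a + 9b - 3c + d = -27
  27a + 9b + 3c + d = -69
  64a + 16b + 4c + d = -146
  125a + 25b + 5c + d = -259
Solving the system yields a = -1, b = -6, c = 2, d = 6.
So h(u) = -u³ - 6u² + 2u + 6.
Check: h(5) = -259. ✓

h(u) = -u^3 - 6u^2 + 2u + 6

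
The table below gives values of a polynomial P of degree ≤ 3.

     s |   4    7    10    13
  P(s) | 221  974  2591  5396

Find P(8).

Forward differences of the values at s = 4, 7, 10, 13:
  P  : 221  974  2591  5396
  Δ  : 753  1617  2805
  Δ^2: 864  1188
  Δ^3: 324
The third differences are constant, confirming degree 3.
Interpolating (Newton forward form) and evaluating at s = 8 gives P(8) = 1401.

1401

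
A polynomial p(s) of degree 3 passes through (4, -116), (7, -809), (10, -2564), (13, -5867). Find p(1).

1

Write p(s) = as^3 + bs^2 + cs + d. Substituting each data point gives a linear system:
  64a + 16b + 4c + d = -116
  343a + 49b + 7c + d = -809
  1000a + 100b + 10c + d = -2564
  2197a + 169b + 13c + d = -5867
Solving the system yields a = -3, b = 4, c = 4, d = -4.
So p(s) = -3s^3 + 4s^2 + 4s - 4.
Then p(1) = 1.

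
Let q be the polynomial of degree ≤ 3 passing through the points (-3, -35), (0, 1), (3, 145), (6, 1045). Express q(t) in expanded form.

q(t) = 4t^3 + 6t^2 - 6t + 1

Write q(t) = at^3 + bt^2 + ct + d. Substituting each data point gives a linear system:
  -27a + 9b - 3c + d = -35
  d = 1
  27a + 9b + 3c + d = 145
  216a + 36b + 6c + d = 1045
Solving the system yields a = 4, b = 6, c = -6, d = 1.
So q(t) = 4t^3 + 6t^2 - 6t + 1.
Check: q(6) = 1045. ✓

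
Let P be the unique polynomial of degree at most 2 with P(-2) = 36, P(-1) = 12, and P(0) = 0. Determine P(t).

P(t) = 6t^2 - 6t

Write P(t) = at^2 + bt + c. Substituting each data point gives a linear system:
  4a - 2b + c = 36
  a - b + c = 12
  c = 0
Solving the system yields a = 6, b = -6, c = 0.
So P(t) = 6t² - 6t.
Check: P(-2) = 36. ✓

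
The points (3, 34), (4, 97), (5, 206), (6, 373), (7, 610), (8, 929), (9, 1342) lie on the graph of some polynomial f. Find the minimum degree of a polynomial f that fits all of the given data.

Forward differences of the values at n = 3, 4, 5, 6, 7, 8, 9:
  f  : 34  97  206  373  610  929  1342
  Δ  : 63  109  167  237  319  413
  Δ^2: 46  58  70  82  94
  Δ^3: 12  12  12  12
  Δ^4: 0  0  0
  Δ^5: 0  0
  Δ^6: 0
The third differences are constant (12) and nonzero, while all higher differences vanish, so the minimal degree is 3.

3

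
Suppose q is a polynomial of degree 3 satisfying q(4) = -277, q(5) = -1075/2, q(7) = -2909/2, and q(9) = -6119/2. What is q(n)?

q(n) = -4n^3 - 2n^2 + (3/2)n + 5

Using the Lagrange interpolation formula with nodes 4, 5, 7, 9:
  L_0(n) = (n - 5)(n - 7)(n - 9) / -15
  L_1(n) = (n - 4)(n - 7)(n - 9) / 8
  L_2(n) = (n - 4)(n - 5)(n - 9) / -12
  L_3(n) = (n - 4)(n - 5)(n - 7) / 40
Then q(n) = -277·L_0(n) - 1075/2·L_1(n) - 2909/2·L_2(n) - 6119/2·L_3(n).
Expanding and collecting terms gives q(n) = -4n³ - 2n² + (3/2)n + 5.
Check: q(9) = -6119/2. ✓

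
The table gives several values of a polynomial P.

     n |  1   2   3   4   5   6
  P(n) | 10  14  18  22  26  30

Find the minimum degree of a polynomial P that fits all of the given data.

Forward differences of the values at n = 1, 2, 3, 4, 5, 6:
  P  : 10  14  18  22  26  30
  Δ  : 4  4  4  4  4
  Δ^2: 0  0  0  0
  Δ^3: 0  0  0
  Δ^4: 0  0
  Δ^5: 0
The first differences are constant (4) and nonzero, while all higher differences vanish, so the minimal degree is 1.

1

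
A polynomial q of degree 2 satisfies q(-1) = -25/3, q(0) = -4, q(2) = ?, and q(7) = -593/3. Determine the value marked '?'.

The 3 known points determine the degree-2 polynomial uniquely.
Write q(n) = an^2 + bn + c. Substituting each data point gives a linear system:
  a - b + c = -25/3
  c = -4
  49a + 7b + c = -593/3
Solving the system yields a = -4, b = 1/3, c = -4.
So q(n) = -4n^2 + (1/3)n - 4.
Then q(2) = -58/3.

-58/3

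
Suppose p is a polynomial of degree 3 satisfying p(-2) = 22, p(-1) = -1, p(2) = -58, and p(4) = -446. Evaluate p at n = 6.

Write p(n) = an^3 + bn^2 + cn + d. Substituting each data point gives a linear system:
  -8a + 4b - 2c + d = 22
  -a + b - c + d = -1
  8a + 4b + 2c + d = -58
  64a + 16b + 4c + d = -446
Solving the system yields a = -6, b = -5, c = 4, d = 2.
So p(n) = -6n³ - 5n² + 4n + 2.
Then p(6) = -1450.

-1450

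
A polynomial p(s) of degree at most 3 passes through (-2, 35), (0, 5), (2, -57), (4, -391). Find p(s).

Write p(s) = as^3 + bs^2 + cs + d. Substituting each data point gives a linear system:
  -8a + 4b - 2c + d = 35
  d = 5
  8a + 4b + 2c + d = -57
  64a + 16b + 4c + d = -391
Solving the system yields a = -5, b = -4, c = -3, d = 5.
So p(s) = -5s^3 - 4s^2 - 3s + 5.
Check: p(4) = -391. ✓

p(s) = -5s^3 - 4s^2 - 3s + 5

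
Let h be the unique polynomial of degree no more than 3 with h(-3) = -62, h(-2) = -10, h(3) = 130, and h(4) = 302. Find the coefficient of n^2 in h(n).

Write h(n) = an^3 + bn^2 + cn + d. Substituting each data point gives a linear system:
  -27a + 9b - 3c + d = -62
  -8a + 4b - 2c + d = -10
  27a + 9b + 3c + d = 130
  64a + 16b + 4c + d = 302
Solving the system yields a = 4, b = 4, c = -4, d = -2.
So h(n) = 4n^3 + 4n^2 - 4n - 2.
The coefficient of n^2 is 4.

4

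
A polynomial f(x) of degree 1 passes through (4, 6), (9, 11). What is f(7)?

Write f(x) = ax + b. Substituting each data point gives a linear system:
  4a + b = 6
  9a + b = 11
Solving the system yields a = 1, b = 2.
So f(x) = x + 2.
Then f(7) = 9.

9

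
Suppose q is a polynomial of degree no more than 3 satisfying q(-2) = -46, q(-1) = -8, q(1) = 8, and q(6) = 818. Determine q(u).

q(u) = 4u^3 - 2u^2 + 4u + 2

Write q(u) = au^3 + bu^2 + cu + d. Substituting each data point gives a linear system:
  -8a + 4b - 2c + d = -46
  -a + b - c + d = -8
  a + b + c + d = 8
  216a + 36b + 6c + d = 818
Solving the system yields a = 4, b = -2, c = 4, d = 2.
So q(u) = 4u^3 - 2u^2 + 4u + 2.
Check: q(1) = 8. ✓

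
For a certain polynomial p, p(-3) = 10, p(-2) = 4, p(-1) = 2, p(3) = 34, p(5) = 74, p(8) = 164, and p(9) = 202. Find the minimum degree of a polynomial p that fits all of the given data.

Divided differences on the nodes -3, -2, -1, 3, 5, 8, 9:
  order 0: 10  4  2  34  74  164  202
  order 1: -6  -2  8  20  30  38
  order 2: 2  2  2  2  2
  order 3: 0  0  0  0
  order 4: 0  0  0
  order 5: 0  0
  order 6: 0
The order-2 divided differences are all 2 (nonzero) and every higher order vanishes, so the data lies on a polynomial of degree exactly 2.

2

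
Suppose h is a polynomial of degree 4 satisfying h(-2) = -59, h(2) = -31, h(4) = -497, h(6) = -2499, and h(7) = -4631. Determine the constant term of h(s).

3

Write h(s) = as^4 + bs^3 + cs^2 + ds + e. Substituting each data point gives a linear system:
  16a - 8b + 4c - 2d + e = -59
  16a + 8b + 4c + 2d + e = -31
  256a + 64b + 16c + 4d + e = -497
  1296a + 216b + 36c + 6d + e = -2499
  2401a + 343b + 49c + 7d + e = -4631
Solving the system yields a = -2, b = 1, c = -4, d = 3, e = 3.
So h(s) = -2s⁴ + s³ - 4s² + 3s + 3.
The constant term is 3.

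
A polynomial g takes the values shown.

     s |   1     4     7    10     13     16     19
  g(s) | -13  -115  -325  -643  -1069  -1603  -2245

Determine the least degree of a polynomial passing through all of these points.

2

Forward differences of the values at s = 1, 4, 7, 10, 13, 16, 19:
  g  : -13  -115  -325  -643  -1069  -1603  -2245
  Δ  : -102  -210  -318  -426  -534  -642
  Δ^2: -108  -108  -108  -108  -108
  Δ^3: 0  0  0  0
  Δ^4: 0  0  0
  Δ^5: 0  0
  Δ^6: 0
The second differences are constant (-108) and nonzero, while all higher differences vanish, so the minimal degree is 2.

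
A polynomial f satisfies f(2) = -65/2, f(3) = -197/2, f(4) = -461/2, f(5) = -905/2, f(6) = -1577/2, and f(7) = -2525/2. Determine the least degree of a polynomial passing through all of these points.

Forward differences of the values at u = 2, 3, 4, 5, 6, 7:
  f  : -65/2  -197/2  -461/2  -905/2  -1577/2  -2525/2
  Δ  : -66  -132  -222  -336  -474
  Δ^2: -66  -90  -114  -138
  Δ^3: -24  -24  -24
  Δ^4: 0  0
  Δ^5: 0
The third differences are constant (-24) and nonzero, while all higher differences vanish, so the minimal degree is 3.

3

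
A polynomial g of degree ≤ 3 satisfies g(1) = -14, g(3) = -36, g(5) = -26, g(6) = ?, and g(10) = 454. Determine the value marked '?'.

The 4 known points determine the degree-3 polynomial uniquely.
Write g(n) = an^3 + bn^2 + cn + d. Substituting each data point gives a linear system:
  a + b + c + d = -14
  27a + 9b + 3c + d = -36
  125a + 25b + 5c + d = -26
  1000a + 100b + 10c + d = 454
Solving the system yields a = 1, b = -5, c = -4, d = -6.
So g(n) = n^3 - 5n^2 - 4n - 6.
Then g(6) = 6.

6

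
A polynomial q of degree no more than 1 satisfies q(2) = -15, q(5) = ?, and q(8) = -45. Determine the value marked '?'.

On equispaced nodes a degree-1 polynomial has vanishing second forward difference, so
  q(2) - 2·q(5) + q(8) = 0.
Substituting the known values and solving for q(5):
  -2·q(5) = 60
  q(5) = -30.

-30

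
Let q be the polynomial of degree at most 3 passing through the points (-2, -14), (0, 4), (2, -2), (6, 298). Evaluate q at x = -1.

Write q(x) = ax^3 + bx^2 + cx + d. Substituting each data point gives a linear system:
  -8a + 4b - 2c + d = -14
  d = 4
  8a + 4b + 2c + d = -2
  216a + 36b + 6c + d = 298
Solving the system yields a = 2, b = -3, c = -5, d = 4.
So q(x) = 2x^3 - 3x^2 - 5x + 4.
Then q(-1) = 4.

4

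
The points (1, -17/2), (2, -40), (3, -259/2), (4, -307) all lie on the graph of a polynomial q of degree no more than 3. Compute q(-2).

38

Forward differences of the values at u = 1, 2, 3, 4:
  q  : -17/2  -40  -259/2  -307
  Δ  : -63/2  -179/2  -355/2
  Δ^2: -58  -88
  Δ^3: -30
The third differences are constant, confirming degree 3.
Interpolating (Newton forward form) and evaluating at u = -2 gives q(-2) = 38.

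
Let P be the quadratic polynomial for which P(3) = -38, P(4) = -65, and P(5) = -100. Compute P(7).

Using the Lagrange interpolation formula with nodes 3, 4, 5:
  L_0(s) = (s - 4)(s - 5) / 2
  L_1(s) = (s - 3)(s - 5) / -1
  L_2(s) = (s - 3)(s - 4) / 2
Then P(s) = -38·L_0(s) - 65·L_1(s) - 100·L_2(s).
Expanding and collecting terms gives P(s) = -4s^2 + s - 5.
Evaluating at s = 7: P(7) = -194.

-194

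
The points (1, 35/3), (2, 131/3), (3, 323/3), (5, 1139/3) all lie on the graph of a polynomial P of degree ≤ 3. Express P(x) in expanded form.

Write P(x) = ax^3 + bx^2 + cx + d. Substituting each data point gives a linear system:
  a + b + c + d = 35/3
  8a + 4b + 2c + d = 131/3
  27a + 9b + 3c + d = 323/3
  125a + 25b + 5c + d = 1139/3
Solving the system yields a = 2, b = 4, c = 6, d = -1/3.
So P(x) = 2x³ + 4x² + 6x - 1/3.
Check: P(2) = 131/3. ✓

P(x) = 2x^3 + 4x^2 + 6x - 1/3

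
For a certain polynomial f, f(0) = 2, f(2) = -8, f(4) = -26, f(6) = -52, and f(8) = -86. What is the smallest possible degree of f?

2

Forward differences of the values at u = 0, 2, 4, 6, 8:
  f  : 2  -8  -26  -52  -86
  Δ  : -10  -18  -26  -34
  Δ^2: -8  -8  -8
  Δ^3: 0  0
  Δ^4: 0
The second differences are constant (-8) and nonzero, while all higher differences vanish, so the minimal degree is 2.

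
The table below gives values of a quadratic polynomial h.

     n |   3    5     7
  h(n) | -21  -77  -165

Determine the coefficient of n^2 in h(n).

-4

Write h(n) = an^2 + bn + c. Substituting each data point gives a linear system:
  9a + 3b + c = -21
  25a + 5b + c = -77
  49a + 7b + c = -165
Solving the system yields a = -4, b = 4, c = 3.
So h(n) = -4n^2 + 4n + 3.
The leading coefficient is -4.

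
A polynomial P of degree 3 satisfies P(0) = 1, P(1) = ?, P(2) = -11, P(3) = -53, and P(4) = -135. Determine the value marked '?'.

On equispaced nodes a degree-3 polynomial has vanishing fourth forward difference, so
  P(0) - 4·P(1) + 6·P(2) - 4·P(3) + P(4) = 0.
Substituting the known values and solving for P(1):
  -4·P(1) = -12
  P(1) = 3.

3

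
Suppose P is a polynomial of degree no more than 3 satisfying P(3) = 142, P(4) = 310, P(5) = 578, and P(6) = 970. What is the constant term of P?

-2

Write P(s) = as^3 + bs^2 + cs + d. Substituting each data point gives a linear system:
  27a + 9b + 3c + d = 142
  64a + 16b + 4c + d = 310
  125a + 25b + 5c + d = 578
  216a + 36b + 6c + d = 970
Solving the system yields a = 4, b = 2, c = 6, d = -2.
So P(s) = 4s³ + 2s² + 6s - 2.
The constant term is -2.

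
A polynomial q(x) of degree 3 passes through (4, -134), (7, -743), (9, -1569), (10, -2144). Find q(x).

Write q(x) = ax^3 + bx^2 + cx + d. Substituting each data point gives a linear system:
  64a + 16b + 4c + d = -134
  343a + 49b + 7c + d = -743
  729a + 81b + 9c + d = -1569
  1000a + 100b + 10c + d = -2144
Solving the system yields a = -2, b = -2, c = 5, d = 6.
So q(x) = -2x³ - 2x² + 5x + 6.
Check: q(9) = -1569. ✓

q(x) = -2x^3 - 2x^2 + 5x + 6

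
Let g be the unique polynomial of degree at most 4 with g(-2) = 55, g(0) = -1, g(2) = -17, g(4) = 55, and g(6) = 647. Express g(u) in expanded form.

Using the Lagrange interpolation formula with nodes -2, 0, 2, 4, 6:
  L_0(u) = u(u - 2)(u - 4)(u - 6) / 384
  L_1(u) = (u + 2)(u - 2)(u - 4)(u - 6) / -96
  L_2(u) = (u + 2)u(u - 4)(u - 6) / 64
  L_3(u) = (u + 2)u(u - 2)(u - 6) / -96
  L_4(u) = (u + 2)u(u - 2)(u - 4) / 384
Then g(u) = 55·L_0(u) - 1·L_1(u) - 17·L_2(u) + 55·L_3(u) + 647·L_4(u).
Expanding and collecting terms gives g(u) = u^4 - 3u^3 + u^2 - 6u - 1.
Check: g(-2) = 55. ✓

g(u) = u^4 - 3u^3 + u^2 - 6u - 1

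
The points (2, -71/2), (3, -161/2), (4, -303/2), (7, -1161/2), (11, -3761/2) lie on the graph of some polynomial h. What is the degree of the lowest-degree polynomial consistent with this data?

3

Divided differences on the nodes 2, 3, 4, 7, 11:
  order 0: -71/2  -161/2  -303/2  -1161/2  -3761/2
  order 1: -45  -71  -143  -325
  order 2: -13  -18  -26
  order 3: -1  -1
  order 4: 0
The order-3 divided differences are all -1 (nonzero) and every higher order vanishes, so the data lies on a polynomial of degree exactly 3.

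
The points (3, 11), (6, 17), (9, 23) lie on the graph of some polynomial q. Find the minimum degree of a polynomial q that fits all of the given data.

1

Forward differences of the values at t = 3, 6, 9:
  q  : 11  17  23
  Δ  : 6  6
  Δ^2: 0
The first differences are constant (6) and nonzero, while all higher differences vanish, so the minimal degree is 1.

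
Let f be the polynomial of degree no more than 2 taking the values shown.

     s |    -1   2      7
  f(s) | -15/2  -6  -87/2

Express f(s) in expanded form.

f(s) = -s^2 + (3/2)s - 5

Write f(s) = as^2 + bs + c. Substituting each data point gives a linear system:
  a - b + c = -15/2
  4a + 2b + c = -6
  49a + 7b + c = -87/2
Solving the system yields a = -1, b = 3/2, c = -5.
So f(s) = -s^2 + (3/2)s - 5.
Check: f(-1) = -15/2. ✓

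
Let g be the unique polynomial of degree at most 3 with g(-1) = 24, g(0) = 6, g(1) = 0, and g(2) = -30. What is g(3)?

Write g(t) = at^3 + bt^2 + ct + d. Substituting each data point gives a linear system:
  -a + b - c + d = 24
  d = 6
  a + b + c + d = 0
  8a + 4b + 2c + d = -30
Solving the system yields a = -6, b = 6, c = -6, d = 6.
So g(t) = -6t³ + 6t² - 6t + 6.
Then g(3) = -120.

-120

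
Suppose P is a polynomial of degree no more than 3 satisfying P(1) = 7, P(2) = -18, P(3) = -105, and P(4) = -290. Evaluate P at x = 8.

Write P(x) = ax^3 + bx^2 + cx + d. Substituting each data point gives a linear system:
  a + b + c + d = 7
  8a + 4b + 2c + d = -18
  27a + 9b + 3c + d = -105
  64a + 16b + 4c + d = -290
Solving the system yields a = -6, b = 5, c = 2, d = 6.
So P(x) = -6x^3 + 5x^2 + 2x + 6.
Then P(8) = -2730.

-2730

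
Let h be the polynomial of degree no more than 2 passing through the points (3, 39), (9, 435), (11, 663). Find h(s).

h(s) = 6s^2 - 6s + 3

Using the Lagrange interpolation formula with nodes 3, 9, 11:
  L_0(s) = (s - 9)(s - 11) / 48
  L_1(s) = (s - 3)(s - 11) / -12
  L_2(s) = (s - 3)(s - 9) / 16
Then h(s) = 39·L_0(s) + 435·L_1(s) + 663·L_2(s).
Expanding and collecting terms gives h(s) = 6s^2 - 6s + 3.
Check: h(9) = 435. ✓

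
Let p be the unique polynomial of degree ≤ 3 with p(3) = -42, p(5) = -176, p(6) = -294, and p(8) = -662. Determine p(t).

Using the Lagrange interpolation formula with nodes 3, 5, 6, 8:
  L_0(t) = (t - 5)(t - 6)(t - 8) / -30
  L_1(t) = (t - 3)(t - 6)(t - 8) / 6
  L_2(t) = (t - 3)(t - 5)(t - 8) / -6
  L_3(t) = (t - 3)(t - 5)(t - 6) / 30
Then p(t) = -42·L_0(t) - 176·L_1(t) - 294·L_2(t) - 662·L_3(t).
Expanding and collecting terms gives p(t) = -t^3 - 3t^2 + 6t - 6.
Check: p(8) = -662. ✓

p(t) = -t^3 - 3t^2 + 6t - 6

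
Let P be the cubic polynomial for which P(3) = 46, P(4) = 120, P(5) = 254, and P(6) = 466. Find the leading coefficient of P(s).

3

Write P(s) = as^3 + bs^2 + cs + d. Substituting each data point gives a linear system:
  27a + 9b + 3c + d = 46
  64a + 16b + 4c + d = 120
  125a + 25b + 5c + d = 254
  216a + 36b + 6c + d = 466
Solving the system yields a = 3, b = -6, c = 5, d = 4.
So P(s) = 3s³ - 6s² + 5s + 4.
The leading coefficient is 3.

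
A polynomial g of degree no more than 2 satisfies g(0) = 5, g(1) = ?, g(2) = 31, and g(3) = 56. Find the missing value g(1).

14

On equispaced nodes a degree-2 polynomial has vanishing third forward difference, so
  - g(0) + 3·g(1) - 3·g(2) + g(3) = 0.
Substituting the known values and solving for g(1):
  3·g(1) = 42
  g(1) = 14.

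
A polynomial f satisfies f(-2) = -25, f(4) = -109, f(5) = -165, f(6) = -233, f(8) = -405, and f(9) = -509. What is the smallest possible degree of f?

2

Divided differences on the nodes -2, 4, 5, 6, 8, 9:
  order 0: -25  -109  -165  -233  -405  -509
  order 1: -14  -56  -68  -86  -104
  order 2: -6  -6  -6  -6
  order 3: 0  0  0
  order 4: 0  0
  order 5: 0
The order-2 divided differences are all -6 (nonzero) and every higher order vanishes, so the data lies on a polynomial of degree exactly 2.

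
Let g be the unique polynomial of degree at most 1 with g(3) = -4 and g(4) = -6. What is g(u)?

Using the Lagrange interpolation formula with nodes 3, 4:
  L_0(u) = (u - 4) / -1
  L_1(u) = (u - 3) / 1
Then g(u) = -4·L_0(u) - 6·L_1(u).
Expanding and collecting terms gives g(u) = -2u + 2.
Check: g(3) = -4. ✓

g(u) = -2u + 2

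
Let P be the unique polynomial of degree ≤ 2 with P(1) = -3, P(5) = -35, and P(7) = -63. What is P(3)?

-15

Write P(u) = au^2 + bu + c. Substituting each data point gives a linear system:
  a + b + c = -3
  25a + 5b + c = -35
  49a + 7b + c = -63
Solving the system yields a = -1, b = -2, c = 0.
So P(u) = -u^2 - 2u.
Then P(3) = -15.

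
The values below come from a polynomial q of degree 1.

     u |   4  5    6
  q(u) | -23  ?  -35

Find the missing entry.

-29

The 2 known points determine the degree-1 polynomial uniquely.
Write q(u) = au + b. Substituting each data point gives a linear system:
  4a + b = -23
  6a + b = -35
Solving the system yields a = -6, b = 1.
So q(u) = -6u + 1.
Then q(5) = -29.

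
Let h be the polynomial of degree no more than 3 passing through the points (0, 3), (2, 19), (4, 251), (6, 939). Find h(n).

h(n) = 5n^3 - 3n^2 - 6n + 3

Write h(n) = an^3 + bn^2 + cn + d. Substituting each data point gives a linear system:
  d = 3
  8a + 4b + 2c + d = 19
  64a + 16b + 4c + d = 251
  216a + 36b + 6c + d = 939
Solving the system yields a = 5, b = -3, c = -6, d = 3.
So h(n) = 5n^3 - 3n^2 - 6n + 3.
Check: h(6) = 939. ✓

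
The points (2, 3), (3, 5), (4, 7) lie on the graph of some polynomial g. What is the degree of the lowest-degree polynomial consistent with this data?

1

Forward differences of the values at s = 2, 3, 4:
  g  : 3  5  7
  Δ  : 2  2
  Δ^2: 0
The first differences are constant (2) and nonzero, while all higher differences vanish, so the minimal degree is 1.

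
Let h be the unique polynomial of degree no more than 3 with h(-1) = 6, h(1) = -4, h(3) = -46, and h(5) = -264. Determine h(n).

Write h(n) = an^3 + bn^2 + cn + d. Substituting each data point gives a linear system:
  -a + b - c + d = 6
  a + b + c + d = -4
  27a + 9b + 3c + d = -46
  125a + 25b + 5c + d = -264
Solving the system yields a = -3, b = 5, c = -2, d = -4.
So h(n) = -3n³ + 5n² - 2n - 4.
Check: h(5) = -264. ✓

h(n) = -3n^3 + 5n^2 - 2n - 4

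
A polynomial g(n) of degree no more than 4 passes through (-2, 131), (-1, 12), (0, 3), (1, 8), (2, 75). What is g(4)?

Using the Lagrange interpolation formula with nodes -2, -1, 0, 1, 2:
  L_0(n) = (n + 1)n(n - 1)(n - 2) / 24
  L_1(n) = (n + 2)n(n - 1)(n - 2) / -6
  L_2(n) = (n + 2)(n + 1)(n - 1)(n - 2) / 4
  L_3(n) = (n + 2)(n + 1)n(n - 2) / -6
  L_4(n) = (n + 2)(n + 1)n(n - 1) / 24
Then g(n) = 131·L_0(n) + 12·L_1(n) + 3·L_2(n) + 8·L_3(n) + 75·L_4(n).
Expanding and collecting terms gives g(n) = 6n⁴ - 4n³ + n² + 2n + 3.
Evaluating at n = 4: g(4) = 1307.

1307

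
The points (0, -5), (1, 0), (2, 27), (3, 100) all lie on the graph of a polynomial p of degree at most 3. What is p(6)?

835

Write p(t) = at^3 + bt^2 + ct + d. Substituting each data point gives a linear system:
  d = -5
  a + b + c + d = 0
  8a + 4b + 2c + d = 27
  27a + 9b + 3c + d = 100
Solving the system yields a = 4, b = -1, c = 2, d = -5.
So p(t) = 4t^3 - t^2 + 2t - 5.
Then p(6) = 835.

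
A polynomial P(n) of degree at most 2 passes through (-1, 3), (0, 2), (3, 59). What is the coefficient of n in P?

Write P(n) = an^2 + bn + c. Substituting each data point gives a linear system:
  a - b + c = 3
  c = 2
  9a + 3b + c = 59
Solving the system yields a = 5, b = 4, c = 2.
So P(n) = 5n^2 + 4n + 2.
The coefficient of n is 4.

4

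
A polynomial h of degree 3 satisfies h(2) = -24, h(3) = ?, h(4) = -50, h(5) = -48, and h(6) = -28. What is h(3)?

-40

The 4 known points determine the degree-3 polynomial uniquely.
Write h(n) = an^3 + bn^2 + cn + d. Substituting each data point gives a linear system:
  8a + 4b + 2c + d = -24
  64a + 16b + 4c + d = -50
  125a + 25b + 5c + d = -48
  216a + 36b + 6c + d = -28
Solving the system yields a = 1, b = -6, c = -5, d = 2.
So h(n) = n^3 - 6n^2 - 5n + 2.
Then h(3) = -40.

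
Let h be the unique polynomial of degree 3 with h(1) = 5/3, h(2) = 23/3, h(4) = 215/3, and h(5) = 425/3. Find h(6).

Using the Lagrange interpolation formula with nodes 1, 2, 4, 5:
  L_0(t) = (t - 2)(t - 4)(t - 5) / -12
  L_1(t) = (t - 1)(t - 4)(t - 5) / 6
  L_2(t) = (t - 1)(t - 2)(t - 5) / -6
  L_3(t) = (t - 1)(t - 2)(t - 4) / 12
Then h(t) = 5/3·L_0(t) + 23/3·L_1(t) + 215/3·L_2(t) + 425/3·L_3(t).
Expanding and collecting terms gives h(t) = t^3 + (5/3)t^2 - 6t + 5.
Evaluating at t = 6: h(6) = 245.

245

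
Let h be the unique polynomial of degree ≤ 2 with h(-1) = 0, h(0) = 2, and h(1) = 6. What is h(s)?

h(s) = s^2 + 3s + 2

Write h(s) = as^2 + bs + c. Substituting each data point gives a linear system:
  a - b + c = 0
  c = 2
  a + b + c = 6
Solving the system yields a = 1, b = 3, c = 2.
So h(s) = s^2 + 3s + 2.
Check: h(0) = 2. ✓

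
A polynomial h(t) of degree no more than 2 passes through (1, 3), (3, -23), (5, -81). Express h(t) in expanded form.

h(t) = -4t^2 + 3t + 4

Write h(t) = at^2 + bt + c. Substituting each data point gives a linear system:
  a + b + c = 3
  9a + 3b + c = -23
  25a + 5b + c = -81
Solving the system yields a = -4, b = 3, c = 4.
So h(t) = -4t^2 + 3t + 4.
Check: h(1) = 3. ✓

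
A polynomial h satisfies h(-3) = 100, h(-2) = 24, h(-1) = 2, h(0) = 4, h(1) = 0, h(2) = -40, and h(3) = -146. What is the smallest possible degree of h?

3

Forward differences of the values at x = -3, -2, -1, 0, 1, 2, 3:
  h  : 100  24  2  4  0  -40  -146
  Δ  : -76  -22  2  -4  -40  -106
  Δ^2: 54  24  -6  -36  -66
  Δ^3: -30  -30  -30  -30
  Δ^4: 0  0  0
  Δ^5: 0  0
  Δ^6: 0
The third differences are constant (-30) and nonzero, while all higher differences vanish, so the minimal degree is 3.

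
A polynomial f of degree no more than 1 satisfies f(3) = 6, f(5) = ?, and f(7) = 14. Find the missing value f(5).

On equispaced nodes a degree-1 polynomial has vanishing second forward difference, so
  f(3) - 2·f(5) + f(7) = 0.
Substituting the known values and solving for f(5):
  -2·f(5) = -20
  f(5) = 10.

10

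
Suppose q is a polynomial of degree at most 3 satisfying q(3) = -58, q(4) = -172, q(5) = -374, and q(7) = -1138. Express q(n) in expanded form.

Using the Lagrange interpolation formula with nodes 3, 4, 5, 7:
  L_0(n) = (n - 4)(n - 5)(n - 7) / -8
  L_1(n) = (n - 3)(n - 5)(n - 7) / 3
  L_2(n) = (n - 3)(n - 4)(n - 7) / -4
  L_3(n) = (n - 3)(n - 4)(n - 5) / 24
Then q(n) = -58·L_0(n) - 172·L_1(n) - 374·L_2(n) - 1138·L_3(n).
Expanding and collecting terms gives q(n) = -4n^3 + 4n^2 + 6n - 4.
Check: q(5) = -374. ✓

q(n) = -4n^3 + 4n^2 + 6n - 4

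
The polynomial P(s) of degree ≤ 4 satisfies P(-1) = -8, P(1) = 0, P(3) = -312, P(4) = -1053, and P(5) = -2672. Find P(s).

Write P(s) = as^4 + bs^3 + cs^2 + ds + e. Substituting each data point gives a linear system:
  a - b + c - d + e = -8
  a + b + c + d + e = 0
  81a + 27b + 9c + 3d + e = -312
  256a + 64b + 16c + 4d + e = -1053
  625a + 125b + 25c + 5d + e = -2672
Solving the system yields a = -5, b = 4, c = -2, d = 0, e = 3.
So P(s) = -5s^4 + 4s^3 - 2s^2 + 3.
Check: P(4) = -1053. ✓

P(s) = -5s^4 + 4s^3 - 2s^2 + 3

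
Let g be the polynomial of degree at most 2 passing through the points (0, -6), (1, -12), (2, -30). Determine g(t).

Write g(t) = at^2 + bt + c. Substituting each data point gives a linear system:
  c = -6
  a + b + c = -12
  4a + 2b + c = -30
Solving the system yields a = -6, b = 0, c = -6.
So g(t) = -6t² - 6.
Check: g(1) = -12. ✓

g(t) = -6t^2 - 6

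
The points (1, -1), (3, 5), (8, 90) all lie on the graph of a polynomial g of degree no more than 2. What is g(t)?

Using the Lagrange interpolation formula with nodes 1, 3, 8:
  L_0(t) = (t - 3)(t - 8) / 14
  L_1(t) = (t - 1)(t - 8) / -10
  L_2(t) = (t - 1)(t - 3) / 35
Then g(t) = -1·L_0(t) + 5·L_1(t) + 90·L_2(t).
Expanding and collecting terms gives g(t) = 2t^2 - 5t + 2.
Check: g(3) = 5. ✓

g(t) = 2t^2 - 5t + 2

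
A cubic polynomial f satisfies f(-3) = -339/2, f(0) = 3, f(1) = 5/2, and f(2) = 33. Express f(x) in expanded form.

f(x) = 6x^3 - (5/2)x^2 - 4x + 3

Using the Lagrange interpolation formula with nodes -3, 0, 1, 2:
  L_0(x) = x(x - 1)(x - 2) / -60
  L_1(x) = (x + 3)(x - 1)(x - 2) / 6
  L_2(x) = (x + 3)x(x - 2) / -4
  L_3(x) = (x + 3)x(x - 1) / 10
Then f(x) = -339/2·L_0(x) + 3·L_1(x) + 5/2·L_2(x) + 33·L_3(x).
Expanding and collecting terms gives f(x) = 6x^3 - (5/2)x^2 - 4x + 3.
Check: f(0) = 3. ✓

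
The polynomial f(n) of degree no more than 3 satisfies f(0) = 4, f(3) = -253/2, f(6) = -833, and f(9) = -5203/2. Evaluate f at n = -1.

7/2

Forward differences of the values at n = 0, 3, 6, 9:
  f  : 4  -253/2  -833  -5203/2
  Δ  : -261/2  -1413/2  -3537/2
  Δ^2: -576  -1062
  Δ^3: -486
The third differences are constant, confirming degree 3.
Interpolating (Newton forward form) and evaluating at n = -1 gives f(-1) = 7/2.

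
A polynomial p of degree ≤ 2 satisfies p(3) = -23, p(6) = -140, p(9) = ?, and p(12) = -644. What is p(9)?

The 3 known points determine the degree-2 polynomial uniquely.
Write p(t) = at^2 + bt + c. Substituting each data point gives a linear system:
  9a + 3b + c = -23
  36a + 6b + c = -140
  144a + 12b + c = -644
Solving the system yields a = -5, b = 6, c = 4.
So p(t) = -5t^2 + 6t + 4.
Then p(9) = -347.

-347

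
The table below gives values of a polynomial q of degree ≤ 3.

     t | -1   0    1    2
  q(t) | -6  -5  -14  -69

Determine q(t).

q(t) = -6t^3 - 5t^2 + 2t - 5

Using the Lagrange interpolation formula with nodes -1, 0, 1, 2:
  L_0(t) = t(t - 1)(t - 2) / -6
  L_1(t) = (t + 1)(t - 1)(t - 2) / 2
  L_2(t) = (t + 1)t(t - 2) / -2
  L_3(t) = (t + 1)t(t - 1) / 6
Then q(t) = -6·L_0(t) - 5·L_1(t) - 14·L_2(t) - 69·L_3(t).
Expanding and collecting terms gives q(t) = -6t^3 - 5t^2 + 2t - 5.
Check: q(2) = -69. ✓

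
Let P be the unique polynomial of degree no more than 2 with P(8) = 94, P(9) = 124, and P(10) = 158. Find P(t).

Using the Lagrange interpolation formula with nodes 8, 9, 10:
  L_0(t) = (t - 9)(t - 10) / 2
  L_1(t) = (t - 8)(t - 10) / -1
  L_2(t) = (t - 8)(t - 9) / 2
Then P(t) = 94·L_0(t) + 124·L_1(t) + 158·L_2(t).
Expanding and collecting terms gives P(t) = 2t² - 4t - 2.
Check: P(9) = 124. ✓

P(t) = 2t^2 - 4t - 2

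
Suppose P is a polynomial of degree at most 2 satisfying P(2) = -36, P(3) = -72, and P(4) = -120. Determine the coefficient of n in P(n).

Write P(n) = an^2 + bn + c. Substituting each data point gives a linear system:
  4a + 2b + c = -36
  9a + 3b + c = -72
  16a + 4b + c = -120
Solving the system yields a = -6, b = -6, c = 0.
So P(n) = -6n² - 6n.
The coefficient of n is -6.

-6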